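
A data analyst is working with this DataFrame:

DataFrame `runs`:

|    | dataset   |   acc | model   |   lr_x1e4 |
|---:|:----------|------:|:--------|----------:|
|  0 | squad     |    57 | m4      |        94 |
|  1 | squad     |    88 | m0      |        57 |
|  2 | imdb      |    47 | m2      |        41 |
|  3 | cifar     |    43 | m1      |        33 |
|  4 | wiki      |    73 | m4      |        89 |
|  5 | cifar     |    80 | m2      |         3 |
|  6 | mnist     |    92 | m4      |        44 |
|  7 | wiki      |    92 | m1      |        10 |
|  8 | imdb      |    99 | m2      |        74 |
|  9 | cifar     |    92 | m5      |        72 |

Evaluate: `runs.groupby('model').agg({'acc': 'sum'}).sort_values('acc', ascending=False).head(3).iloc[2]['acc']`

135

group by model, sum of acc:
       acc
model     
m0      88
m1     135
m2     226
m4     222
m5      92
sort by acc descending:
       acc
model     
m2     226
m4     222
m1     135
m5      92
m0      88
take first 3 rows:
       acc
model     
m2     226
m4     222
m1     135
Reading off the value at position 2, column 'acc', we get 135.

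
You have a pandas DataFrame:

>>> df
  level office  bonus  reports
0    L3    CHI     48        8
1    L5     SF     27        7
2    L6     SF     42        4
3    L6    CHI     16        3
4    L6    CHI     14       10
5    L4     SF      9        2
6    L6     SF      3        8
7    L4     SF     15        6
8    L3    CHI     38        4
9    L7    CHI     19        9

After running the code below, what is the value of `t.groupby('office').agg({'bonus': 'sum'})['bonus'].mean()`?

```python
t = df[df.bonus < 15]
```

filter rows where bonus < 15:
  level office  bonus  reports
4    L6    CHI     14       10
5    L4     SF      9        2
6    L6     SF      3        8
group by office, sum of bonus:
        bonus
office       
CHI        14
SF         12
The mean of column 'bonus' is 13.0.

13.0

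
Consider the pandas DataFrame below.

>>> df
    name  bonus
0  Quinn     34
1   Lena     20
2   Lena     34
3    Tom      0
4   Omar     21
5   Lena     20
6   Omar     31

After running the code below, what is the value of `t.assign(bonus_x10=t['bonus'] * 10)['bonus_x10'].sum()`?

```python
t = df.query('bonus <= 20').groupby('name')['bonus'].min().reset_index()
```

filter rows where bonus <= 20:
   name  bonus
1  Lena     20
3   Tom      0
5  Lena     20
group by name, min of bonus:
name
Lena    20
Tom      0
Name: bonus, dtype: int64
reset_index():
   name  bonus
0  Lena     20
1   Tom      0
add column bonus_x10 = t['bonus'] * 10:
   name  bonus  bonus_x10
0  Lena     20        200
1   Tom      0          0
Reading off the sum of column 'bonus_x10', we get 200.

200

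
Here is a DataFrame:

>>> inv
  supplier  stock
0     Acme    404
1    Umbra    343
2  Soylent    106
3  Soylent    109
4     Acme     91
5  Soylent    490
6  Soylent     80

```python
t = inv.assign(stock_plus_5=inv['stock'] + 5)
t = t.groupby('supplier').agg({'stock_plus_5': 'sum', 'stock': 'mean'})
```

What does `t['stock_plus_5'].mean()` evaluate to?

add column stock_plus_5 = inv['stock'] + 5:
  supplier  stock  stock_plus_5
0     Acme    404           409
1    Umbra    343           348
2  Soylent    106           111
3  Soylent    109           114
4     Acme     91            96
5  Soylent    490           495
6  Soylent     80            85
group by supplier: sum(stock_plus_5), mean(stock):
          stock_plus_5   stock
supplier                      
Acme               505  247.50
Soylent            805  196.25
Umbra              348  343.00
The mean of column 'stock_plus_5' is 552.666666667.

552.666666667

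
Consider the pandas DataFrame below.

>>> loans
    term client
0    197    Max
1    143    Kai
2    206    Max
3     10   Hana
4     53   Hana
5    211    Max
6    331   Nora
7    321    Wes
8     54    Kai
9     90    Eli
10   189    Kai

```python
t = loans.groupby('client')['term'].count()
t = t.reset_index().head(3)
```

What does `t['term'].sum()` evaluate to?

6

group by client, count of term:
client
Eli     1
Hana    2
Kai     3
Max     3
Nora    1
Wes     1
Name: term, dtype: int64
reset_index():
  client  term
0    Eli     1
1   Hana     2
2    Kai     3
3    Max     3
4   Nora     1
5    Wes     1
take first 3 rows:
  client  term
0    Eli     1
1   Hana     2
2    Kai     3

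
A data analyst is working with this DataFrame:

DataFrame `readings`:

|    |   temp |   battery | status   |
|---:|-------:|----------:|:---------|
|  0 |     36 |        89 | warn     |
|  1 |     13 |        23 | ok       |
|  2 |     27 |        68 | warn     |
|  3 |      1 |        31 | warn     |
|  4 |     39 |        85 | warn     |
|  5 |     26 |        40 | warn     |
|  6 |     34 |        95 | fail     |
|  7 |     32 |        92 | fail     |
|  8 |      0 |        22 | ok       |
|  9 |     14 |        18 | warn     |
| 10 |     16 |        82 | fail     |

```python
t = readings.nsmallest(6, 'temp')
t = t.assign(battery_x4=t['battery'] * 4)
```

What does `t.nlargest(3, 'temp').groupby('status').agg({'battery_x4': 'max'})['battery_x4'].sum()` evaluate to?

488

take 6 rows with smallest temp:
    temp  battery status
8      0       22     ok
3      1       31   warn
1     13       23     ok
9     14       18   warn
10    16       82   fail
5     26       40   warn
add column battery_x4 = t['battery'] * 4:
    temp  battery status  battery_x4
8      0       22     ok          88
3      1       31   warn         124
1     13       23     ok          92
9     14       18   warn          72
10    16       82   fail         328
5     26       40   warn         160
take 3 rows with largest temp:
    temp  battery status  battery_x4
5     26       40   warn         160
10    16       82   fail         328
9     14       18   warn          72
group by status, max of battery_x4:
        battery_x4
status            
fail           328
warn           160
sum of column 'battery_x4' → 488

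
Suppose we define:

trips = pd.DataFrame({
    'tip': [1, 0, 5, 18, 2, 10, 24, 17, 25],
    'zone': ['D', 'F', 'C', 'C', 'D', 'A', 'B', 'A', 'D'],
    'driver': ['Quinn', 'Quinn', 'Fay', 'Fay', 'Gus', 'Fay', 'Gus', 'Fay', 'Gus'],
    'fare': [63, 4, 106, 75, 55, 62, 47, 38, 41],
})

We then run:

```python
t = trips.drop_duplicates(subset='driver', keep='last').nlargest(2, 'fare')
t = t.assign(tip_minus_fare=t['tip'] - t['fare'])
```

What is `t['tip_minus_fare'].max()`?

drop duplicate driver (keep=last):
   tip zone driver  fare
1    0    F  Quinn     4
7   17    A    Fay    38
8   25    D    Gus    41
take 2 rows with largest fare:
   tip zone driver  fare
8   25    D    Gus    41
7   17    A    Fay    38
add column tip_minus_fare = t['tip'] - t['fare']:
   tip zone driver  fare  tip_minus_fare
8   25    D    Gus    41             -16
7   17    A    Fay    38             -21
Then the max of column 'tip_minus_fare': -16

-16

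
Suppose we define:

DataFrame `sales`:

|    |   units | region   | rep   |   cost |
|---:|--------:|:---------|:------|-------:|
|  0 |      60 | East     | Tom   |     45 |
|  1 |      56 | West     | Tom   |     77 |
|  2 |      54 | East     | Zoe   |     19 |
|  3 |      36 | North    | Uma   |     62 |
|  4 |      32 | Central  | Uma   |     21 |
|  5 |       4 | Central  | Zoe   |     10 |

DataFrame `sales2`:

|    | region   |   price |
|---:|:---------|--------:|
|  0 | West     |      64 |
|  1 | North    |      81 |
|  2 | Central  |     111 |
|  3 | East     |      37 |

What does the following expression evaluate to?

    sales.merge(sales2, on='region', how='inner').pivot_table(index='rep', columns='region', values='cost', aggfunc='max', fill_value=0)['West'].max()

77

merge on 'region' (how='inner') → 6 rows:
   units   region  rep  cost  price
0     60     East  Tom    45     37
1     56     West  Tom    77     64
2     54     East  Zoe    19     37
3     36    North  Uma    62     81
4     32  Central  Uma    21    111
5      4  Central  Zoe    10    111
pivot: rows=rep, cols=region, max(cost):
region  Central  East  North  West
rep                               
Tom           0    45      0    77
Uma          21     0     62     0
Zoe          10    19      0     0
So max() = 77.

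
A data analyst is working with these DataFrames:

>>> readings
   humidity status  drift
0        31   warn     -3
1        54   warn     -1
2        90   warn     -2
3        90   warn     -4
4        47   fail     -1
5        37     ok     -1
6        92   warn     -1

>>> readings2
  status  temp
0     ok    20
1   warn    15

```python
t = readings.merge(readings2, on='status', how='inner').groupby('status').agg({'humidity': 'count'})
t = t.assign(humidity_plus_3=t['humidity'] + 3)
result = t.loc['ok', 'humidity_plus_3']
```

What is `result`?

4

merge on 'status' (how='inner') → 6 rows:
   humidity status  drift  temp
0        31   warn     -3    15
1        54   warn     -1    15
2        90   warn     -2    15
3        90   warn     -4    15
4        37     ok     -1    20
5        92   warn     -1    15
group by status, count of humidity:
        humidity
status          
ok             1
warn           5
add column humidity_plus_3 = t['humidity'] + 3:
        humidity  humidity_plus_3
status                           
ok             1                4
warn           5                8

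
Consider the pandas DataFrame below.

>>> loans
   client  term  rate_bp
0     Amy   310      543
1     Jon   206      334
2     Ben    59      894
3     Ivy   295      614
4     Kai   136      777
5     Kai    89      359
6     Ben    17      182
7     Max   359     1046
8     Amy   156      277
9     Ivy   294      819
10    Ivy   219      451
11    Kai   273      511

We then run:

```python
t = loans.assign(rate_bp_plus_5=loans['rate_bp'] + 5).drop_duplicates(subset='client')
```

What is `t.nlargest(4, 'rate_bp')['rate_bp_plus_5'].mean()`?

add column rate_bp_plus_5 = loans['rate_bp'] + 5:
   client  term  rate_bp  rate_bp_plus_5
0     Amy   310      543             548
1     Jon   206      334             339
2     Ben    59      894             899
3     Ivy   295      614             619
4     Kai   136      777             782
5     Kai    89      359             364
6     Ben    17      182             187
7     Max   359     1046            1051
8     Amy   156      277             282
9     Ivy   294      819             824
10    Ivy   219      451             456
11    Kai   273      511             516
drop duplicate client (keep=first):
  client  term  rate_bp  rate_bp_plus_5
0    Amy   310      543             548
1    Jon   206      334             339
2    Ben    59      894             899
3    Ivy   295      614             619
4    Kai   136      777             782
7    Max   359     1046            1051
take 4 rows with largest rate_bp:
  client  term  rate_bp  rate_bp_plus_5
7    Max   359     1046            1051
2    Ben    59      894             899
4    Kai   136      777             782
3    Ivy   295      614             619
Then the mean of column 'rate_bp_plus_5': 837.75

837.75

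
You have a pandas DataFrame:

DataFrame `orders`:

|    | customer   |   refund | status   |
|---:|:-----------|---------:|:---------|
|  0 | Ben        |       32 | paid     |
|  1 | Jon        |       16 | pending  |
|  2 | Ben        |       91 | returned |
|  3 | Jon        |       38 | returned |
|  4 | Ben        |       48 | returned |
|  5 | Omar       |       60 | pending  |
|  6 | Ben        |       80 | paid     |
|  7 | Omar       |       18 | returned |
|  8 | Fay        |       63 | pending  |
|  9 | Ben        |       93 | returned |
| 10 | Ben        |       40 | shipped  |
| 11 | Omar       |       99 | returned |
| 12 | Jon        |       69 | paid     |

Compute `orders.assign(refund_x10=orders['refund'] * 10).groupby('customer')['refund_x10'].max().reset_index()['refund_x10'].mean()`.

810.0

add column refund_x10 = orders['refund'] * 10:
   customer  refund    status  refund_x10
0       Ben      32      paid         320
1       Jon      16   pending         160
2       Ben      91  returned         910
3       Jon      38  returned         380
4       Ben      48  returned         480
5      Omar      60   pending         600
6       Ben      80      paid         800
7      Omar      18  returned         180
8       Fay      63   pending         630
9       Ben      93  returned         930
10      Ben      40   shipped         400
11     Omar      99  returned         990
12      Jon      69      paid         690
group by customer, max of refund_x10:
customer
Ben     930
Fay     630
Jon     690
Omar    990
Name: refund_x10, dtype: int64
reset_index():
  customer  refund_x10
0      Ben         930
1      Fay         630
2      Jon         690
3     Omar         990
Reading off the mean of column 'refund_x10', we get 810.0.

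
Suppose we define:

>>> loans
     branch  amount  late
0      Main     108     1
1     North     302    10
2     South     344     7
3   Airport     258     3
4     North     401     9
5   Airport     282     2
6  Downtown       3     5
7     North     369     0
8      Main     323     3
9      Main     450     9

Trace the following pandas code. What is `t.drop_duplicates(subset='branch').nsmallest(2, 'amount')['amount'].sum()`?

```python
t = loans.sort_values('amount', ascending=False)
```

285

sort by amount descending:
     branch  amount  late
9      Main     450     9
4     North     401     9
7     North     369     0
2     South     344     7
8      Main     323     3
1     North     302    10
5   Airport     282     2
3   Airport     258     3
0      Main     108     1
6  Downtown       3     5
drop duplicate branch (keep=first):
     branch  amount  late
9      Main     450     9
4     North     401     9
2     South     344     7
5   Airport     282     2
6  Downtown       3     5
take 2 rows with smallest amount:
     branch  amount  late
6  Downtown       3     5
5   Airport     282     2
Hence 285.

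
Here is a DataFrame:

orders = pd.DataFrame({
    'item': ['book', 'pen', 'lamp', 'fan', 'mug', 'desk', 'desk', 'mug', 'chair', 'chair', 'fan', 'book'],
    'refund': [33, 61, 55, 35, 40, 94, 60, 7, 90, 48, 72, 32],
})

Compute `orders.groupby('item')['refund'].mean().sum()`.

371.5

group by item, mean of refund:
item
book     32.5
chair    69.0
desk     77.0
fan      53.5
lamp     55.0
mug      23.5
pen      61.0
Name: refund, dtype: float64
Then the sum of the resulting series: 371.5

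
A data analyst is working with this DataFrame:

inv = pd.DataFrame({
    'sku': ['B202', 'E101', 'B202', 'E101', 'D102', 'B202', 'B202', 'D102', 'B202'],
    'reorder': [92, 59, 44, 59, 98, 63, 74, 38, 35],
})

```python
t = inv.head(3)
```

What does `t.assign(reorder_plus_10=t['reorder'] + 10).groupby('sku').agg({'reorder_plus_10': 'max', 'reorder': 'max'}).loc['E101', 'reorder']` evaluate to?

take first 3 rows:
    sku  reorder
0  B202       92
1  E101       59
2  B202       44
add column reorder_plus_10 = t['reorder'] + 10:
    sku  reorder  reorder_plus_10
0  B202       92              102
1  E101       59               69
2  B202       44               54
group by sku: max(reorder_plus_10), max(reorder):
      reorder_plus_10  reorder
sku                           
B202              102       92
E101               69       59

59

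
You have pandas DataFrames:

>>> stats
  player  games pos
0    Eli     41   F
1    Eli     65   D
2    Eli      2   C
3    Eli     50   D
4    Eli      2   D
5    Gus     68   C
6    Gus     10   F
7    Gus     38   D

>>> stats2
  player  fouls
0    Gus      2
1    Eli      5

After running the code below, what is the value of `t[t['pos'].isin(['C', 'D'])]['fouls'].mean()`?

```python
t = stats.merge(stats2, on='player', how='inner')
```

4.0

merge on 'player' (how='inner') → 8 rows:
  player  games pos  fouls
0    Eli     41   F      5
1    Eli     65   D      5
2    Eli      2   C      5
3    Eli     50   D      5
4    Eli      2   D      5
5    Gus     68   C      2
6    Gus     10   F      2
7    Gus     38   D      2
filter rows where pos in ['C', 'D']:
  player  games pos  fouls
1    Eli     65   D      5
2    Eli      2   C      5
3    Eli     50   D      5
4    Eli      2   D      5
5    Gus     68   C      2
7    Gus     38   D      2
Reading off the mean of column 'fouls', we get 4.0.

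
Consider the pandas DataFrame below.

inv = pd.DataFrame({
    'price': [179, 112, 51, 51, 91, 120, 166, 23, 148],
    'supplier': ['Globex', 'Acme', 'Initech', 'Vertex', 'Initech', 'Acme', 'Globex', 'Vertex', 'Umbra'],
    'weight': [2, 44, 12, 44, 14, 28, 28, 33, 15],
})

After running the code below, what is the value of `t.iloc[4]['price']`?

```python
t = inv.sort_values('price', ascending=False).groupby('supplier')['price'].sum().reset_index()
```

74

sort by price descending:
   price supplier  weight
0    179   Globex       2
6    166   Globex      28
8    148    Umbra      15
5    120     Acme      28
1    112     Acme      44
4     91  Initech      14
2     51  Initech      12
3     51   Vertex      44
7     23   Vertex      33
group by supplier, sum of price:
supplier
Acme       232
Globex     345
Initech    142
Umbra      148
Vertex      74
Name: price, dtype: int64
reset_index():
  supplier  price
0     Acme    232
1   Globex    345
2  Initech    142
3    Umbra    148
4   Vertex     74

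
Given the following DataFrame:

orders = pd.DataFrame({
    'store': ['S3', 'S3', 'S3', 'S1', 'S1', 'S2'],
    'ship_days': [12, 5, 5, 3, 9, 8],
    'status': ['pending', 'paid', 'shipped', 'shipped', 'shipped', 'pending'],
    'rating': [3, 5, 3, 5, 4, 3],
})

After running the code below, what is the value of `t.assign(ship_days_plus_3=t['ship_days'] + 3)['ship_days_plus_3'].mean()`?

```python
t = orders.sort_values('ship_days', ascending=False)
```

sort by ship_days descending:
  store  ship_days   status  rating
0    S3         12  pending       3
4    S1          9  shipped       4
5    S2          8  pending       3
1    S3          5     paid       5
2    S3          5  shipped       3
3    S1          3  shipped       5
add column ship_days_plus_3 = t['ship_days'] + 3:
  store  ship_days   status  rating  ship_days_plus_3
0    S3         12  pending       3                15
4    S1          9  shipped       4                12
5    S2          8  pending       3                11
1    S3          5     paid       5                 8
2    S3          5  shipped       3                 8
3    S1          3  shipped       5                 6

10.0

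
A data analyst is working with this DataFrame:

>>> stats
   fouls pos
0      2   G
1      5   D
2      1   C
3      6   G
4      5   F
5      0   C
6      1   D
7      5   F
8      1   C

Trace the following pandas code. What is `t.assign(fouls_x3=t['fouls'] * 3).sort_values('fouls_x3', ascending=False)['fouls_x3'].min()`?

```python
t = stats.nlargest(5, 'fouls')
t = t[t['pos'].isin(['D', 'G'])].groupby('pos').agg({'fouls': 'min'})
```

6

take 5 rows with largest fouls:
   fouls pos
3      6   G
1      5   D
4      5   F
7      5   F
0      2   G
filter rows where pos in ['D', 'G']:
   fouls pos
3      6   G
1      5   D
0      2   G
group by pos, min of fouls:
     fouls
pos       
D        5
G        2
add column fouls_x3 = t['fouls'] * 3:
     fouls  fouls_x3
pos                 
D        5        15
G        2         6
sort by fouls_x3 descending:
     fouls  fouls_x3
pos                 
D        5        15
G        2         6
Reading off the min of column 'fouls_x3', we get 6.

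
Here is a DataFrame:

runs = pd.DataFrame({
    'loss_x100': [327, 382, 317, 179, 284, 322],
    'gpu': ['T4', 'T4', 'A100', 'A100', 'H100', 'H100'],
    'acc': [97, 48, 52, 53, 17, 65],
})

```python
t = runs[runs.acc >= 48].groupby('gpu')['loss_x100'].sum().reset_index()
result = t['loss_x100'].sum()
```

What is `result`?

1527

filter rows where acc >= 48:
   loss_x100   gpu  acc
0        327    T4   97
1        382    T4   48
2        317  A100   52
3        179  A100   53
5        322  H100   65
group by gpu, sum of loss_x100:
gpu
A100    496
H100    322
T4      709
Name: loss_x100, dtype: int64
reset_index():
    gpu  loss_x100
0  A100        496
1  H100        322
2    T4        709
The sum of column 'loss_x100' is 1527.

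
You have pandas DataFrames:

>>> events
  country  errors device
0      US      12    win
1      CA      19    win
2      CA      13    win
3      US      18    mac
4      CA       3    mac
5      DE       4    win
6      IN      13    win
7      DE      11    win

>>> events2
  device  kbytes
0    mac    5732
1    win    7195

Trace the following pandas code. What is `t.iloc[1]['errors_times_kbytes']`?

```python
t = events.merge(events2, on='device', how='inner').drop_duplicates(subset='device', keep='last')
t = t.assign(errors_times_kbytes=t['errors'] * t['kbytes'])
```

merge on 'device' (how='inner') → 8 rows:
  country  errors device  kbytes
0      US      12    win    7195
1      CA      19    win    7195
2      CA      13    win    7195
3      US      18    mac    5732
4      CA       3    mac    5732
5      DE       4    win    7195
6      IN      13    win    7195
7      DE      11    win    7195
drop duplicate device (keep=last):
  country  errors device  kbytes
4      CA       3    mac    5732
7      DE      11    win    7195
add column errors_times_kbytes = t['errors'] * t['kbytes']:
  country  errors device  kbytes  errors_times_kbytes
4      CA       3    mac    5732                17196
7      DE      11    win    7195                79145
Taking the value at position 1, column 'errors_times_kbytes' gives 79145.

79145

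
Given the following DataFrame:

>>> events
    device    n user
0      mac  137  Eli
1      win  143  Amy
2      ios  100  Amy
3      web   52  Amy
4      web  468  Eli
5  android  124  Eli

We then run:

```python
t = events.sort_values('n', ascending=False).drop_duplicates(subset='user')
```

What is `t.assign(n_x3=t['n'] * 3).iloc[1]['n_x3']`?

429

sort by n descending:
    device    n user
4      web  468  Eli
1      win  143  Amy
0      mac  137  Eli
5  android  124  Eli
2      ios  100  Amy
3      web   52  Amy
drop duplicate user (keep=first):
  device    n user
4    web  468  Eli
1    win  143  Amy
add column n_x3 = t['n'] * 3:
  device    n user  n_x3
4    web  468  Eli  1404
1    win  143  Amy   429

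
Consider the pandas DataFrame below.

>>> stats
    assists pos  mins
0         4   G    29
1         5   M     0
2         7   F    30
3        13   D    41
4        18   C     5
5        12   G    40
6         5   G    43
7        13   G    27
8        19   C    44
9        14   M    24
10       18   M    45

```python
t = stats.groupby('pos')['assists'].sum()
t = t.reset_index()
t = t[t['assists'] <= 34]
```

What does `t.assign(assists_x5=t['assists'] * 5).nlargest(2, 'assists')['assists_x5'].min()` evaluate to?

group by pos, sum of assists:
pos
C    37
D    13
F     7
G    34
M    37
Name: assists, dtype: int64
reset_index():
  pos  assists
0   C       37
1   D       13
2   F        7
3   G       34
4   M       37
filter rows where assists <= 34:
  pos  assists
1   D       13
2   F        7
3   G       34
add column assists_x5 = t['assists'] * 5:
  pos  assists  assists_x5
1   D       13          65
2   F        7          35
3   G       34         170
take 2 rows with largest assists:
  pos  assists  assists_x5
3   G       34         170
1   D       13          65

65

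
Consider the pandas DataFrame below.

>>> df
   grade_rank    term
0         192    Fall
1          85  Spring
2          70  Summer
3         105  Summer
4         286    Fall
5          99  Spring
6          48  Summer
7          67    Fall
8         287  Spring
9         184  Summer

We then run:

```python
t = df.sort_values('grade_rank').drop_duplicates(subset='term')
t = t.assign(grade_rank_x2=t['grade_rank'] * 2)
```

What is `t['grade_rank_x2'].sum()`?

sort by grade_rank:
   grade_rank    term
6          48  Summer
7          67    Fall
2          70  Summer
1          85  Spring
5          99  Spring
3         105  Summer
9         184  Summer
0         192    Fall
4         286    Fall
8         287  Spring
drop duplicate term (keep=first):
   grade_rank    term
6          48  Summer
7          67    Fall
1          85  Spring
add column grade_rank_x2 = t['grade_rank'] * 2:
   grade_rank    term  grade_rank_x2
6          48  Summer             96
7          67    Fall            134
1          85  Spring            170

400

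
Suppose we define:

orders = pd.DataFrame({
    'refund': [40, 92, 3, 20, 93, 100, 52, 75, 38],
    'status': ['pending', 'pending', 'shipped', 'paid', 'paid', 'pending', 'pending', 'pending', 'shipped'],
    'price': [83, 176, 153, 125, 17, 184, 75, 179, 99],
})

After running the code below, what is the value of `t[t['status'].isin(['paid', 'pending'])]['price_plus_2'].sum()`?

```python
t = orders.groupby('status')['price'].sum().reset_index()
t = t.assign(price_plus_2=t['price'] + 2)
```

group by status, sum of price:
status
paid       142
pending    697
shipped    252
Name: price, dtype: int64
reset_index():
    status  price
0     paid    142
1  pending    697
2  shipped    252
add column price_plus_2 = t['price'] + 2:
    status  price  price_plus_2
0     paid    142           144
1  pending    697           699
2  shipped    252           254
filter rows where status in ['paid', 'pending']:
    status  price  price_plus_2
0     paid    142           144
1  pending    697           699
Taking the sum of column 'price_plus_2' gives 843.

843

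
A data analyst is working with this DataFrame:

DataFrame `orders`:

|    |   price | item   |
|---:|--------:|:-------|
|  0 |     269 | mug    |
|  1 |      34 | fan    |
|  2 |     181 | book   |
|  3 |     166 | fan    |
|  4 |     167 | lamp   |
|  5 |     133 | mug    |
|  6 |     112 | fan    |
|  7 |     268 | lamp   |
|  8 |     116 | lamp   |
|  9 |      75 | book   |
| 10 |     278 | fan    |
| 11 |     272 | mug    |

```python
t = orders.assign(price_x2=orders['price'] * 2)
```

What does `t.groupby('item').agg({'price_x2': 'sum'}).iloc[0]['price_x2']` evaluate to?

add column price_x2 = orders['price'] * 2:
    price  item  price_x2
0     269   mug       538
1      34   fan        68
2     181  book       362
3     166   fan       332
4     167  lamp       334
5     133   mug       266
6     112   fan       224
7     268  lamp       536
8     116  lamp       232
9      75  book       150
10    278   fan       556
11    272   mug       544
group by item, sum of price_x2:
      price_x2
item          
book       512
fan       1180
lamp      1102
mug       1348
Taking the value at position 0, column 'price_x2' gives 512.

512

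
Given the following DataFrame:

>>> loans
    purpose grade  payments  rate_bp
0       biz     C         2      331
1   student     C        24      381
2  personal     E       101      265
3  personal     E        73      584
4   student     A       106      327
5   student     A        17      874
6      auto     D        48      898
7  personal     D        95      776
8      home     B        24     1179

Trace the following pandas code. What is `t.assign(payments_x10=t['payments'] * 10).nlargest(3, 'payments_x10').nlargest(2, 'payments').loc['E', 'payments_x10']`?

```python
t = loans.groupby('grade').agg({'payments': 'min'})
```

730

group by grade, min of payments:
       payments
grade          
A            17
B            24
C             2
D            48
E            73
add column payments_x10 = t['payments'] * 10:
       payments  payments_x10
grade                        
A            17           170
B            24           240
C             2            20
D            48           480
E            73           730
take 3 rows with largest payments_x10:
       payments  payments_x10
grade                        
E            73           730
D            48           480
B            24           240
take 2 rows with largest payments:
       payments  payments_x10
grade                        
E            73           730
D            48           480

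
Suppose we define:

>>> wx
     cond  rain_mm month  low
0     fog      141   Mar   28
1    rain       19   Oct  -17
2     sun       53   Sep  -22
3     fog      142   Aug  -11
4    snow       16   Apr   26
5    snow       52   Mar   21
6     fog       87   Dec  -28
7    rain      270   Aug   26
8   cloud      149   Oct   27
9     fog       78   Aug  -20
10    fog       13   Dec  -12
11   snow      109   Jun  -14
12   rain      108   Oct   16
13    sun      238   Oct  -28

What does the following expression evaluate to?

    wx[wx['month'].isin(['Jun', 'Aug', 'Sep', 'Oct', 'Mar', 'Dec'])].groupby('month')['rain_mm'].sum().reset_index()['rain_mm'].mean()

243.166666667

filter rows where month in ['Jun', 'Aug', 'Sep', 'Oct', 'Mar', 'Dec']:
     cond  rain_mm month  low
0     fog      141   Mar   28
1    rain       19   Oct  -17
2     sun       53   Sep  -22
3     fog      142   Aug  -11
5    snow       52   Mar   21
6     fog       87   Dec  -28
7    rain      270   Aug   26
8   cloud      149   Oct   27
9     fog       78   Aug  -20
10    fog       13   Dec  -12
11   snow      109   Jun  -14
12   rain      108   Oct   16
13    sun      238   Oct  -28
group by month, sum of rain_mm:
month
Aug    490
Dec    100
Jun    109
Mar    193
Oct    514
Sep     53
Name: rain_mm, dtype: int64
reset_index():
  month  rain_mm
0   Aug      490
1   Dec      100
2   Jun      109
3   Mar      193
4   Oct      514
5   Sep       53
mean of column 'rain_mm' → 243.166666667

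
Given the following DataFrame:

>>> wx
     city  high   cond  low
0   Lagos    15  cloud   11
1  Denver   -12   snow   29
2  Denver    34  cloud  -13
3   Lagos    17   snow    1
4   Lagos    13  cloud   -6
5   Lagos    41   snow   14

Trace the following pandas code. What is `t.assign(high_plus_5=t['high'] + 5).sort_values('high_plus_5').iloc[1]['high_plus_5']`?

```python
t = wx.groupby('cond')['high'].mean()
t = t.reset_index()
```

group by cond, mean of high:
cond
cloud    20.666667
snow     15.333333
Name: high, dtype: float64
reset_index():
    cond       high
0  cloud  20.666667
1   snow  15.333333
add column high_plus_5 = t['high'] + 5:
    cond       high  high_plus_5
0  cloud  20.666667    25.666667
1   snow  15.333333    20.333333
sort by high_plus_5:
    cond       high  high_plus_5
1   snow  15.333333    20.333333
0  cloud  20.666667    25.666667
So iloc[1]['high_plus_5'] = 25.6666666667.

25.6666666667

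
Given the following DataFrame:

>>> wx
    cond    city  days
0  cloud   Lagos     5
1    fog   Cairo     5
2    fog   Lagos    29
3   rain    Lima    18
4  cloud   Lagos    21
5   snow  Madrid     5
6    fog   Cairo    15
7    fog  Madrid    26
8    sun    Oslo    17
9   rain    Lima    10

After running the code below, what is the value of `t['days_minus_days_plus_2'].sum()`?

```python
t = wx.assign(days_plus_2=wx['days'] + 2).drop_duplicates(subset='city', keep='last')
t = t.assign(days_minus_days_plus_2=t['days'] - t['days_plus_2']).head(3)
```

add column days_plus_2 = wx['days'] + 2:
    cond    city  days  days_plus_2
0  cloud   Lagos     5            7
1    fog   Cairo     5            7
2    fog   Lagos    29           31
3   rain    Lima    18           20
4  cloud   Lagos    21           23
5   snow  Madrid     5            7
6    fog   Cairo    15           17
7    fog  Madrid    26           28
8    sun    Oslo    17           19
9   rain    Lima    10           12
drop duplicate city (keep=last):
    cond    city  days  days_plus_2
4  cloud   Lagos    21           23
6    fog   Cairo    15           17
7    fog  Madrid    26           28
8    sun    Oslo    17           19
9   rain    Lima    10           12
add column days_minus_days_plus_2 = t['days'] - t['days_plus_2']:
    cond    city  days  days_plus_2  days_minus_days_plus_2
4  cloud   Lagos    21           23                      -2
6    fog   Cairo    15           17                      -2
7    fog  Madrid    26           28                      -2
8    sun    Oslo    17           19                      -2
9   rain    Lima    10           12                      -2
take first 3 rows:
    cond    city  days  days_plus_2  days_minus_days_plus_2
4  cloud   Lagos    21           23                      -2
6    fog   Cairo    15           17                      -2
7    fog  Madrid    26           28                      -2
The sum of column 'days_minus_days_plus_2' is -6.

-6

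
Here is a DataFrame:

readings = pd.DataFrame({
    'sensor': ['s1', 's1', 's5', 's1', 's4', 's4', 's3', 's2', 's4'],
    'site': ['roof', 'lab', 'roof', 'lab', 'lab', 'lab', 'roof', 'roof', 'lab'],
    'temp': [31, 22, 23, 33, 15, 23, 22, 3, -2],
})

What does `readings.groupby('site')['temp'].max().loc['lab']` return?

33

group by site, max of temp:
site
lab     33
roof    31
Name: temp, dtype: int64
Taking the value at index 'lab' gives 33.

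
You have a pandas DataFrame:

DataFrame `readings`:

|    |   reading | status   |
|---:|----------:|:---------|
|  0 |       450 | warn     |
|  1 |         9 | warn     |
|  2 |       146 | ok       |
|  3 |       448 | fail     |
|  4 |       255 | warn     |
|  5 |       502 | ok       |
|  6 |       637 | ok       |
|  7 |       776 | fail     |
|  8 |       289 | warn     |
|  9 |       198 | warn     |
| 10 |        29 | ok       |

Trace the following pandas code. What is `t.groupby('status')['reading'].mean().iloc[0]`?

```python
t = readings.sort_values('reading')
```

sort by reading:
    reading status
1         9   warn
10       29     ok
2       146     ok
9       198   warn
4       255   warn
8       289   warn
3       448   fail
0       450   warn
5       502     ok
6       637     ok
7       776   fail
group by status, mean of reading:
status
fail    612.0
ok      328.5
warn    240.2
Name: reading, dtype: float64
value at position 0 → 612.0

612.0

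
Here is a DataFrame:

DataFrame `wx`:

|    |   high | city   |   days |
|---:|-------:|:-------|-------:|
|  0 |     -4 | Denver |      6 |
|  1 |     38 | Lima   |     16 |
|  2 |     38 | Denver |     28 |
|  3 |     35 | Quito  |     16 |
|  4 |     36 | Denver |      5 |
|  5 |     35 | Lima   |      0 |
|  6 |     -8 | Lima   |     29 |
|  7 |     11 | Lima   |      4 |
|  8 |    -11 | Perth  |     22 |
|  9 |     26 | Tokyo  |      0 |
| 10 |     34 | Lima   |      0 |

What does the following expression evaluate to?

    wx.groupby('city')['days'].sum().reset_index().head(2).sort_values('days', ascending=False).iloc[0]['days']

group by city, sum of days:
city
Denver    39
Lima      49
Perth     22
Quito     16
Tokyo      0
Name: days, dtype: int64
reset_index():
     city  days
0  Denver    39
1    Lima    49
2   Perth    22
3   Quito    16
4   Tokyo     0
take first 2 rows:
     city  days
0  Denver    39
1    Lima    49
sort by days descending:
     city  days
1    Lima    49
0  Denver    39
Hence 49.

49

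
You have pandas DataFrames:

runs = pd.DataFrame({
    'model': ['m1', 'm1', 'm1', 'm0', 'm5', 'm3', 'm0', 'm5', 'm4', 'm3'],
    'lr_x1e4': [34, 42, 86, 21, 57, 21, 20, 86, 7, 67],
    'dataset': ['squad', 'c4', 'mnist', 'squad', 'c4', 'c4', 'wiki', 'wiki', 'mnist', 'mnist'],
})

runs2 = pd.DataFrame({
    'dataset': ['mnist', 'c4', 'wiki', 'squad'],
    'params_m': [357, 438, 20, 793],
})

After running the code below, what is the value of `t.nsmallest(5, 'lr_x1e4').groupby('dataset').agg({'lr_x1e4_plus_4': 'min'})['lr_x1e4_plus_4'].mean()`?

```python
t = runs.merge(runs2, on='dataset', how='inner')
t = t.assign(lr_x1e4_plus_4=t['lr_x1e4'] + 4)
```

merge on 'dataset' (how='inner') → 10 rows:
  model  lr_x1e4 dataset  params_m
0    m1       34   squad       793
1    m1       42      c4       438
2    m1       86   mnist       357
3    m0       21   squad       793
4    m5       57      c4       438
5    m3       21      c4       438
6    m0       20    wiki        20
7    m5       86    wiki        20
8    m4        7   mnist       357
9    m3       67   mnist       357
add column lr_x1e4_plus_4 = t['lr_x1e4'] + 4:
  model  lr_x1e4 dataset  params_m  lr_x1e4_plus_4
0    m1       34   squad       793              38
1    m1       42      c4       438              46
2    m1       86   mnist       357              90
3    m0       21   squad       793              25
4    m5       57      c4       438              61
5    m3       21      c4       438              25
6    m0       20    wiki        20              24
7    m5       86    wiki        20              90
8    m4        7   mnist       357              11
9    m3       67   mnist       357              71
take 5 rows with smallest lr_x1e4:
  model  lr_x1e4 dataset  params_m  lr_x1e4_plus_4
8    m4        7   mnist       357              11
6    m0       20    wiki        20              24
3    m0       21   squad       793              25
5    m3       21      c4       438              25
0    m1       34   squad       793              38
group by dataset, min of lr_x1e4_plus_4:
         lr_x1e4_plus_4
dataset                
c4                   25
mnist                11
squad                25
wiki                 24
The mean of column 'lr_x1e4_plus_4' is 21.25.

21.25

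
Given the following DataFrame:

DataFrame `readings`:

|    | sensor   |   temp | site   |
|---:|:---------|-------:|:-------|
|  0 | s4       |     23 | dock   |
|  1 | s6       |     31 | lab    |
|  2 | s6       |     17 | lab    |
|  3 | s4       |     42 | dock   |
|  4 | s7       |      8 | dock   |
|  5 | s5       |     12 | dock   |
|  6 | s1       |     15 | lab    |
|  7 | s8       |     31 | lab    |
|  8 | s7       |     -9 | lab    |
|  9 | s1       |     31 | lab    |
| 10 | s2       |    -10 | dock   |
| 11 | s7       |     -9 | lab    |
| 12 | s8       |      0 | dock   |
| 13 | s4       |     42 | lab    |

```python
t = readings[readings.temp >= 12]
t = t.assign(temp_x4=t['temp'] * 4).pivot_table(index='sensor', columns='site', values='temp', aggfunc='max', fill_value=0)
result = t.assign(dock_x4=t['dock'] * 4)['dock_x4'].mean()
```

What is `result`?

43.2

filter rows where temp >= 12:
   sensor  temp  site
0      s4    23  dock
1      s6    31   lab
2      s6    17   lab
3      s4    42  dock
5      s5    12  dock
6      s1    15   lab
7      s8    31   lab
9      s1    31   lab
13     s4    42   lab
add column temp_x4 = t['temp'] * 4:
   sensor  temp  site  temp_x4
0      s4    23  dock       92
1      s6    31   lab      124
2      s6    17   lab       68
3      s4    42  dock      168
5      s5    12  dock       48
6      s1    15   lab       60
7      s8    31   lab      124
9      s1    31   lab      124
13     s4    42   lab      168
pivot: rows=sensor, cols=site, max(temp):
site    dock  lab
sensor           
s1         0   31
s4        42   42
s5        12    0
s6         0   31
s8         0   31
add column dock_x4 = t['dock'] * 4:
site    dock  lab  dock_x4
sensor                    
s1         0   31        0
s4        42   42      168
s5        12    0       48
s6         0   31        0
s8         0   31        0
The mean of column 'dock_x4' is 43.2.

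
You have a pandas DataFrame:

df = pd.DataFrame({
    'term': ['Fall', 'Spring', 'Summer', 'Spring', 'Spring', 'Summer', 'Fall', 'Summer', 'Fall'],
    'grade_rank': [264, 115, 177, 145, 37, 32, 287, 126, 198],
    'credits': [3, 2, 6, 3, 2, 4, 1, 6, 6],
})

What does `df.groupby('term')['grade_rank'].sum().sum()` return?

1381

group by term, sum of grade_rank:
term
Fall      749
Spring    297
Summer    335
Name: grade_rank, dtype: int64
sum of the resulting series → 1381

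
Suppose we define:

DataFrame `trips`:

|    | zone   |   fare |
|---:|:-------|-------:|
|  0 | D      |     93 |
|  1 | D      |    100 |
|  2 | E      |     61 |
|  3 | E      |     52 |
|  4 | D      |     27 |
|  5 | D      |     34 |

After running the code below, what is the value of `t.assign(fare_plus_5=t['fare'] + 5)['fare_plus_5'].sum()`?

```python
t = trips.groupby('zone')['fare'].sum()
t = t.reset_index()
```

group by zone, sum of fare:
zone
D    254
E    113
Name: fare, dtype: int64
reset_index():
  zone  fare
0    D   254
1    E   113
add column fare_plus_5 = t['fare'] + 5:
  zone  fare  fare_plus_5
0    D   254          259
1    E   113          118
Finally, sum of column 'fare_plus_5' = 377.

377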